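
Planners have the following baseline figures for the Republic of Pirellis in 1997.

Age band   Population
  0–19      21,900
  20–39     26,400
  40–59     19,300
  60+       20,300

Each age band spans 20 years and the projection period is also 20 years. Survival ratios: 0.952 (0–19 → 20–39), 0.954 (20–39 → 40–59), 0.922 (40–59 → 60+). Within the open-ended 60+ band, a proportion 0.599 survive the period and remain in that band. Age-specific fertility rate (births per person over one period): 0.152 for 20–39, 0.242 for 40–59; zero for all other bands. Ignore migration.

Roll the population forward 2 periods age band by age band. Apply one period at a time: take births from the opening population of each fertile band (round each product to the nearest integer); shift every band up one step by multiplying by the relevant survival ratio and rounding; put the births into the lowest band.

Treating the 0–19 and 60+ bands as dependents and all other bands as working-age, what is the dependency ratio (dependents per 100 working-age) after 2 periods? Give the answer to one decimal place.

179.1

Numbering the groups 1..4 from youngest to oldest:
[period 1]
Births: 26400 * 0.152 = 4013, 19300 * 0.242 = 4671 → total 8684
Group 2: 21900 * 0.952 = 20849
Group 3: 26400 * 0.954 = 25186
Group 4: 19300 * 0.922 + 20300 * 0.599 = 17795 + 12160 = 29955
End of period: [8684, 20849, 25186, 29955]
[period 2]
Births: 20849 * 0.152 = 3169, 25186 * 0.242 = 6095 → total 9264
Group 2: 8684 * 0.952 = 8267
Group 3: 20849 * 0.954 = 19890
Group 4: 25186 * 0.922 + 29955 * 0.599 = 23221 + 17943 = 41164
End of period: [9264, 8267, 19890, 41164]
Dependents (band 0–19 + band 60+) = 9264 + 41164 = 50428; working-age = 28157; ratio = 50428/28157 × 100 = 179.1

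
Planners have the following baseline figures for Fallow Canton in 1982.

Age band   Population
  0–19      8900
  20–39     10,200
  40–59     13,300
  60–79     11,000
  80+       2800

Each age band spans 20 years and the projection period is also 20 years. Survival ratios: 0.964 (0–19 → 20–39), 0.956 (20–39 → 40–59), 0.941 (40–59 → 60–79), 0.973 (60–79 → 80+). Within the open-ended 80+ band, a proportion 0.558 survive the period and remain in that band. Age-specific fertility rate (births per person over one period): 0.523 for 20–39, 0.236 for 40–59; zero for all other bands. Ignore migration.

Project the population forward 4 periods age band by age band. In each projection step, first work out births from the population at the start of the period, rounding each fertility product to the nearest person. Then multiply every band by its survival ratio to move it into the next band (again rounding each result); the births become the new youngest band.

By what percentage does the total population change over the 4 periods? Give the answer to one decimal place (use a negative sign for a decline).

-6.3

(Bands numbered youngest = 1 to oldest = 5.)
Period 1.
Births: 10200 * 0.523 = 5335  |  13300 * 0.236 = 3139 ⇒ total 8474
Band 2: 8900 * 0.964 = 8580
Band 3: 10200 * 0.956 = 9751
Band 4: 13300 * 0.941 = 12515
Band 5: 11000 * 0.973 + 2800 * 0.558 = 10703 + 1562 = 12265
End of period: [8474, 8580, 9751, 12515, 12265]
Period 2.
Births: 8580 * 0.523 = 4487  |  9751 * 0.236 = 2301 ⇒ total 6788
Band 2: 8474 * 0.964 = 8169
Band 3: 8580 * 0.956 = 8202
Band 4: 9751 * 0.941 = 9176
Band 5: 12515 * 0.973 + 12265 * 0.558 = 12177 + 6844 = 19021
End of period: [6788, 8169, 8202, 9176, 19021]
Period 3.
Births: 8169 * 0.523 = 4272  |  8202 * 0.236 = 1936 ⇒ total 6208
Band 2: 6788 * 0.964 = 6544
Band 3: 8169 * 0.956 = 7810
Band 4: 8202 * 0.941 = 7718
Band 5: 9176 * 0.973 + 19021 * 0.558 = 8928 + 10614 = 19542
End of period: [6208, 6544, 7810, 7718, 19542]
Period 4.
Births: 6544 * 0.523 = 3423  |  7810 * 0.236 = 1843 ⇒ total 5266
Band 2: 6208 * 0.964 = 5985
Band 3: 6544 * 0.956 = 6256
Band 4: 7810 * 0.941 = 7349
Band 5: 7718 * 0.973 + 19542 * 0.558 = 7510 + 10904 = 18414
End of period: [5266, 5985, 6256, 7349, 18414]
Total: 46200 → 43270; change = -2930; percentage change = -6.3%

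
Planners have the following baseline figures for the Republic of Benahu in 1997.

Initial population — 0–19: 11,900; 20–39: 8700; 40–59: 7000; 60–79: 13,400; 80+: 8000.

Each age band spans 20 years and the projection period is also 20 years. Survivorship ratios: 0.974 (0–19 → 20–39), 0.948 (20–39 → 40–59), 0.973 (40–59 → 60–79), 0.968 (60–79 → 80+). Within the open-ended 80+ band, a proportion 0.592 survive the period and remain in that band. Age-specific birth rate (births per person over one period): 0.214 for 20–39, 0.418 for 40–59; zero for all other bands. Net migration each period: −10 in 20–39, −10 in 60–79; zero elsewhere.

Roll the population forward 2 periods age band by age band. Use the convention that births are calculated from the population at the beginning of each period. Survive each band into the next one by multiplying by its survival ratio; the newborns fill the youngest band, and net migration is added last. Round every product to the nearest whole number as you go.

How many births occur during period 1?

4788

Period 1.
Births: 8700 × 0.214 = 1862 ; 7000 × 0.418 = 2926 → 4788
20–39: 11900 × 0.974 = 11591
40–59: 8700 × 0.948 = 8248
60–79: 7000 × 0.973 = 6811
80+: 13400 × 0.968 + 8000 × 0.592 = 12971 + 4736 = 17707
Net migration: 20–39 − 10 → 11581; 60–79 − 10 → 6801
Giving 4788 / 11581 / 8248 / 6801 / 17707.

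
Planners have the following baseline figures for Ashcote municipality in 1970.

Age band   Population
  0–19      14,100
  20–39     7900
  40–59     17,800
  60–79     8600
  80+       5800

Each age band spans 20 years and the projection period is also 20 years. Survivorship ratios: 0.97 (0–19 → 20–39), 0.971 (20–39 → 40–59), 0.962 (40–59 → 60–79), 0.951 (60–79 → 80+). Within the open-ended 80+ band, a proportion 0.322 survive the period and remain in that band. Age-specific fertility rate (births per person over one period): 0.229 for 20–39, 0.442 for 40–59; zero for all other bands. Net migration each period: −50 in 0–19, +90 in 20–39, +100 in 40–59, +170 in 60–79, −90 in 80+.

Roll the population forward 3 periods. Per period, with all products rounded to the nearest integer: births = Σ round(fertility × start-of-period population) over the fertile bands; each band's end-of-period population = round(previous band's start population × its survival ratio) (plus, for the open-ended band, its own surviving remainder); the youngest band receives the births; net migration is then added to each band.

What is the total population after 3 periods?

50355

Call the bands 1 to 5, youngest first.
Period 1.
Births: 7900 × 0.229 = 1809  |  17800 × 0.442 = 7868 ⇒ total 9677
Band 2: 14100 × 0.97 = 13677
Band 3: 7900 × 0.971 = 7671
Band 4: 17800 × 0.962 = 17124
Band 5: 8600 × 0.951 + 5800 × 0.322 = 8179 + 1868 = 10047
Net migration: Band 1 − 50 → 9627; Band 2 + 90 → 13767; Band 3 + 100 → 7771; Band 4 + 170 → 17294; Band 5 − 90 → 9957
→ [9627, 13767, 7771, 17294, 9957]
Period 2.
Births: 13767 × 0.229 = 3153  |  7771 × 0.442 = 3435 ⇒ total 6588
Band 2: 9627 × 0.97 = 9338
Band 3: 13767 × 0.971 = 13368
Band 4: 7771 × 0.962 = 7476
Band 5: 17294 × 0.951 + 9957 × 0.322 = 16447 + 3206 = 19653
Net migration: Band 1 − 50 → 6538; Band 2 + 90 → 9428; Band 3 + 100 → 13468; Band 4 + 170 → 7646; Band 5 − 90 → 19563
→ [6538, 9428, 13468, 7646, 19563]
Period 3.
Births: 9428 × 0.229 = 2159  |  13468 × 0.442 = 5953 ⇒ total 8112
Band 2: 6538 × 0.97 = 6342
Band 3: 9428 × 0.971 = 9155
Band 4: 13468 × 0.962 = 12956
Band 5: 7646 × 0.951 + 19563 × 0.322 = 7271 + 6299 = 13570
Net migration: Band 1 − 50 → 8062; Band 2 + 90 → 6432; Band 3 + 100 → 9255; Band 4 + 170 → 13126; Band 5 − 90 → 13480
→ [8062, 6432, 9255, 13126, 13480]
Total after period 3: 8062 + 6432 + 9255 + 13126 + 13480 = 50355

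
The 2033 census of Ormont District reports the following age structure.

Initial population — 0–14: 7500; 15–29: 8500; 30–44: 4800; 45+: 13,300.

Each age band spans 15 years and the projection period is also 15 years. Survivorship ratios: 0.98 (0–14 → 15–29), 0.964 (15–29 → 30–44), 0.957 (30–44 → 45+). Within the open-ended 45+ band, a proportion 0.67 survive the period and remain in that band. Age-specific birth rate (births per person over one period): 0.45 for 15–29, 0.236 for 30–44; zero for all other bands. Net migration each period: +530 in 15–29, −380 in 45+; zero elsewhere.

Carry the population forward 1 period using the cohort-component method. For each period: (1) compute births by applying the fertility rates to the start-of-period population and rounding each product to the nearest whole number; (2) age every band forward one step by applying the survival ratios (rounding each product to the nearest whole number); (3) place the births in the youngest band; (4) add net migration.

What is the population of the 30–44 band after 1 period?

8194

Call the groups 1 to 4, youngest first.
After projecting period 1:
Births: 8500 * 0.45 = 3825  |  4800 * 0.236 = 1133 → total 4958
Group 2: 7500 * 0.98 = 7350
Group 3: 8500 * 0.964 = 8194
Group 4: 4800 * 0.957 + 13300 * 0.67 = 4594 + 8911 = 13505
Net migration: Group 2 + 530 → 7880; Group 4 − 380 → 13125
End of period: [4958, 7880, 8194, 13125]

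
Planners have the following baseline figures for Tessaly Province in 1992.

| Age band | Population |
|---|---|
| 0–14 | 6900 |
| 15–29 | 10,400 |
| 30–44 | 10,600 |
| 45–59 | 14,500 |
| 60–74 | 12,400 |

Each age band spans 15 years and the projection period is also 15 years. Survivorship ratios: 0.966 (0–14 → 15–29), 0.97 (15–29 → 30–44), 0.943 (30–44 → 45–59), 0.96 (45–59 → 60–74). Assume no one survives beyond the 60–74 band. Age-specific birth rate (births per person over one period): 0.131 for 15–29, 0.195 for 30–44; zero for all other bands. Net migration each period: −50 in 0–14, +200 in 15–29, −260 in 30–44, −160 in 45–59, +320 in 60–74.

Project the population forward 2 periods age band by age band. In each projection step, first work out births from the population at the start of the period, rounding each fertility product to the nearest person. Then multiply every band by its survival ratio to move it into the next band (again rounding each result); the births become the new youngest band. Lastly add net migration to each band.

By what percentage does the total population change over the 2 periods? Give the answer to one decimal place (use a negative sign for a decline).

Call the groups 1 to 5, youngest first.
Period 1:
Births: 10400 × 0.131 = 1362, 10600 × 0.195 = 2067 ⇒ total 3429
Group 2: 6900 × 0.966 = 6665
Group 3: 10400 × 0.97 = 10088
Group 4: 10600 × 0.943 = 9996
Group 5: 14500 × 0.96 = 13920
Net migration: Group 1 − 50 → 3379; Group 2 + 200 → 6865; Group 3 − 260 → 9828; Group 4 − 160 → 9836; Group 5 + 320 → 14240
→ [3379, 6865, 9828, 9836, 14240]
Period 2:
Births: 6865 × 0.131 = 899, 9828 × 0.195 = 1916 ⇒ total 2815
Group 2: 3379 × 0.966 = 3264
Group 3: 6865 × 0.97 = 6659
Group 4: 9828 × 0.943 = 9268
Group 5: 9836 × 0.96 = 9443
Net migration: Group 1 − 50 → 2765; Group 2 + 200 → 3464; Group 3 − 260 → 6399; Group 4 − 160 → 9108; Group 5 + 320 → 9763
→ [2765, 3464, 6399, 9108, 9763]
Total: 54800 → 31499; change = -23301; percentage change = -42.5%

-42.5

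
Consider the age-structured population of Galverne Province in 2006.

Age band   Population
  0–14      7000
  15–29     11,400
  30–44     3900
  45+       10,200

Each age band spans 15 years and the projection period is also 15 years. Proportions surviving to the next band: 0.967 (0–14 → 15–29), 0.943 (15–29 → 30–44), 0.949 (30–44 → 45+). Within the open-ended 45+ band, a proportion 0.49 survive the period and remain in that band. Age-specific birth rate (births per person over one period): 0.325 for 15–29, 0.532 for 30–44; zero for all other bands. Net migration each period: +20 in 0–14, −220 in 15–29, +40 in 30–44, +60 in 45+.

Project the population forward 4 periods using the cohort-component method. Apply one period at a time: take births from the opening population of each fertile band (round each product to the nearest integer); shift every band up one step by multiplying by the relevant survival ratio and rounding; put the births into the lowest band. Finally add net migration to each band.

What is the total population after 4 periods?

28213

Period 1:
Births: 11400 * 0.325 = 3705 ; 3900 * 0.532 = 2075 — total 5780
15–29: 7000 * 0.967 = 6769
30–44: 11400 * 0.943 = 10750
45+: 3900 * 0.949 + 10200 * 0.49 = 3701 + 4998 = 8699
Net migration: 0–14 + 20 → 5800; 15–29 − 220 → 6549; 30–44 + 40 → 10790; 45+ + 60 → 8759
→ [5800, 6549, 10790, 8759]
Period 2:
Births: 6549 * 0.325 = 2128 ; 10790 * 0.532 = 5740 — total 7868
15–29: 5800 * 0.967 = 5609
30–44: 6549 * 0.943 = 6176
45+: 10790 * 0.949 + 8759 * 0.49 = 10240 + 4292 = 14532
Net migration: 0–14 + 20 → 7888; 15–29 − 220 → 5389; 30–44 + 40 → 6216; 45+ + 60 → 14592
→ [7888, 5389, 6216, 14592]
Period 3:
Births: 5389 * 0.325 = 1751 ; 6216 * 0.532 = 3307 — total 5058
15–29: 7888 * 0.967 = 7628
30–44: 5389 * 0.943 = 5082
45+: 6216 * 0.949 + 14592 * 0.49 = 5899 + 7150 = 13049
Net migration: 0–14 + 20 → 5078; 15–29 − 220 → 7408; 30–44 + 40 → 5122; 45+ + 60 → 13109
→ [5078, 7408, 5122, 13109]
Period 4:
Births: 7408 * 0.325 = 2408 ; 5122 * 0.532 = 2725 — total 5133
15–29: 5078 * 0.967 = 4910
30–44: 7408 * 0.943 = 6986
45+: 5122 * 0.949 + 13109 * 0.49 = 4861 + 6423 = 11284
Net migration: 0–14 + 20 → 5153; 15–29 − 220 → 4690; 30–44 + 40 → 7026; 45+ + 60 → 11344
→ [5153, 4690, 7026, 11344]
Total after period 4: 5153 + 4690 + 7026 + 11344 = 28213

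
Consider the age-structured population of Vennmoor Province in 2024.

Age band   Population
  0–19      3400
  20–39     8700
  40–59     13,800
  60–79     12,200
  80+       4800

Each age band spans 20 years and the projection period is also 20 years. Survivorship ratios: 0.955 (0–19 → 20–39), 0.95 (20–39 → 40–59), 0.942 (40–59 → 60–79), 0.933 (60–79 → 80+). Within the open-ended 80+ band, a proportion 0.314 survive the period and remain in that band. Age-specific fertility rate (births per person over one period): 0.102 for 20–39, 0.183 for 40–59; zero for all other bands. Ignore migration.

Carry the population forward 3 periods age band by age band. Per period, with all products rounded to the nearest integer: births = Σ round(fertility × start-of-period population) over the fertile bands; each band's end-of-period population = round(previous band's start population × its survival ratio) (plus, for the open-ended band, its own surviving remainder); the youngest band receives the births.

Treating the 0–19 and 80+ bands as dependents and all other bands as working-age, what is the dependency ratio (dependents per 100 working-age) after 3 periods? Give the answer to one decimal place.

170.6

[period 1]
Births: 8700 × 0.102 = 887, 13800 × 0.183 = 2525 ⇒ total 3412
20–39: 3400 × 0.955 = 3247
40–59: 8700 × 0.95 = 8265
60–79: 13800 × 0.942 = 13000
80+: 12200 × 0.933 + 4800 × 0.314 = 11383 + 1507 = 12890
Giving 3412 / 3247 / 8265 / 13000 / 12890.
[period 2]
Births: 3247 × 0.102 = 331, 8265 × 0.183 = 1512 ⇒ total 1843
20–39: 3412 × 0.955 = 3258
40–59: 3247 × 0.95 = 3085
60–79: 8265 × 0.942 = 7786
80+: 13000 × 0.933 + 12890 × 0.314 = 12129 + 4047 = 16176
Giving 1843 / 3258 / 3085 / 7786 / 16176.
[period 3]
Births: 3258 × 0.102 = 332, 3085 × 0.183 = 565 ⇒ total 897
20–39: 1843 × 0.955 = 1760
40–59: 3258 × 0.95 = 3095
60–79: 3085 × 0.942 = 2906
80+: 7786 × 0.933 + 16176 × 0.314 = 7264 + 5079 = 12343
Giving 897 / 1760 / 3095 / 2906 / 12343.
Dependents (band 0–19 + band 80+) = 897 + 12343 = 13240; working-age = 7761; ratio = 13240/7761 × 100 = 170.6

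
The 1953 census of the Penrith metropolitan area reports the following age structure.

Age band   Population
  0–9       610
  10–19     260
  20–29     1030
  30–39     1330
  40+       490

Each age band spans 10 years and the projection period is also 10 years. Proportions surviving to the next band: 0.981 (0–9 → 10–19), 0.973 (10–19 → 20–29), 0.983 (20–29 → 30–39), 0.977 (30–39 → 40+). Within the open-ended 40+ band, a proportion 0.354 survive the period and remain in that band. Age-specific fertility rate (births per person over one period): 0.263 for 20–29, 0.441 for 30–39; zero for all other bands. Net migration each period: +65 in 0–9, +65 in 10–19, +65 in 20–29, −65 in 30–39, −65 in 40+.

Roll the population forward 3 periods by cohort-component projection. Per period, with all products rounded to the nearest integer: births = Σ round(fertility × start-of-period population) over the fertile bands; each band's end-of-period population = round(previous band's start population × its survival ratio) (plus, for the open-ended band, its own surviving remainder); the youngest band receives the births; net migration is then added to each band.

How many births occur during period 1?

858

[period 1]
Births: 1030 * 0.263 = 271  |  1330 * 0.441 = 587 → 858
10–19: 610 * 0.981 = 598
20–29: 260 * 0.973 = 253
30–39: 1030 * 0.983 = 1012
40+: 1330 * 0.977 + 490 * 0.354 = 1299 + 173 = 1472
Net migration: 0–9 + 65 → 923; 10–19 + 65 → 663; 20–29 + 65 → 318; 30–39 − 65 → 947; 40+ − 65 → 1407
End of period: [923, 663, 318, 947, 1407]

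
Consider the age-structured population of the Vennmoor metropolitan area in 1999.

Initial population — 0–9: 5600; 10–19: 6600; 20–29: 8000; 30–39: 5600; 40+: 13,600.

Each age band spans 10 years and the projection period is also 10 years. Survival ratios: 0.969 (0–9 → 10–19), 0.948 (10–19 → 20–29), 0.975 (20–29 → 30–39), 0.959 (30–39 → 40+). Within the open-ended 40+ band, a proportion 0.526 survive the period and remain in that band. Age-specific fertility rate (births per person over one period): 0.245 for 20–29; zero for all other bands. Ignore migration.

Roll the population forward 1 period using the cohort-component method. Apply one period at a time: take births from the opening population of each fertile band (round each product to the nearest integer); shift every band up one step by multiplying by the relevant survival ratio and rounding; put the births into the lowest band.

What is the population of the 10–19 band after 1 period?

5426

Numbering the groups 1..5 from youngest to oldest:
Period 1.
Births: 8000 * 0.245 = 1960
Group 2: 5600 * 0.969 = 5426
Group 3: 6600 * 0.948 = 6257
Group 4: 8000 * 0.975 = 7800
Group 5: 5600 * 0.959 + 13600 * 0.526 = 5370 + 7154 = 12524
→ [1960, 5426, 6257, 7800, 12524]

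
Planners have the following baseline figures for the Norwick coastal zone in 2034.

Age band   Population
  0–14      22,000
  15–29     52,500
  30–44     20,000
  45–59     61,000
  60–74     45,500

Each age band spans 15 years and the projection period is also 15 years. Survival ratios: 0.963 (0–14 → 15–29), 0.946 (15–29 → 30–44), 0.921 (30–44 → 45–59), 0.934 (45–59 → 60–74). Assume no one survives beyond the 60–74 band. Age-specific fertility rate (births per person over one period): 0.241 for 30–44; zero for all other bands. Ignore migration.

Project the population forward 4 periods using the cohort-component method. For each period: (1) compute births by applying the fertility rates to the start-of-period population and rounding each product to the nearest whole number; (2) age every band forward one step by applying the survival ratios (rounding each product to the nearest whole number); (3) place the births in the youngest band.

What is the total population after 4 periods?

37898

(Bands numbered youngest = 1 to oldest = 5.)
Period 1:
Births: 20000 * 0.241 = 4820
Band 2: 22000 * 0.963 = 21186
Band 3: 52500 * 0.946 = 49665
Band 4: 20000 * 0.921 = 18420
Band 5: 61000 * 0.934 = 56974
Giving 4820 / 21186 / 49665 / 18420 / 56974.
Period 2:
Births: 49665 * 0.241 = 11969
Band 2: 4820 * 0.963 = 4642
Band 3: 21186 * 0.946 = 20042
Band 4: 49665 * 0.921 = 45741
Band 5: 18420 * 0.934 = 17204
Giving 11969 / 4642 / 20042 / 45741 / 17204.
Period 3:
Births: 20042 * 0.241 = 4830
Band 2: 11969 * 0.963 = 11526
Band 3: 4642 * 0.946 = 4391
Band 4: 20042 * 0.921 = 18459
Band 5: 45741 * 0.934 = 42722
Giving 4830 / 11526 / 4391 / 18459 / 42722.
Period 4:
Births: 4391 * 0.241 = 1058
Band 2: 4830 * 0.963 = 4651
Band 3: 11526 * 0.946 = 10904
Band 4: 4391 * 0.921 = 4044
Band 5: 18459 * 0.934 = 17241
Giving 1058 / 4651 / 10904 / 4044 / 17241.
Total after period 4: 1058 + 4651 + 10904 + 4044 + 17241 = 37898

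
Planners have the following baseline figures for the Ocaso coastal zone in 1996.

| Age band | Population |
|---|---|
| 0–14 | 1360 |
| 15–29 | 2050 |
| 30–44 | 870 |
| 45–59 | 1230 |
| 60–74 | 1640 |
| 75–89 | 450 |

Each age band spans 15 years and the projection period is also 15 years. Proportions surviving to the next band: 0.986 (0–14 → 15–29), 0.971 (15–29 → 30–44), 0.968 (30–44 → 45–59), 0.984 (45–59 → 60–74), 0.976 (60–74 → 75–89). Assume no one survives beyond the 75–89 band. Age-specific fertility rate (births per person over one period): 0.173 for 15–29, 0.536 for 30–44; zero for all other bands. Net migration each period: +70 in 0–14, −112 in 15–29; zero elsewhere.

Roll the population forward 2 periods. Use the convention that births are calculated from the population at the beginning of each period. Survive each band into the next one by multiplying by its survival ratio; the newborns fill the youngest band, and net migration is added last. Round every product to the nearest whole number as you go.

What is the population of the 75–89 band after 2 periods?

After projecting period 1:
Births: 2050 * 0.173 = 355, 870 * 0.536 = 466 → total 821
15–29: 1360 * 0.986 = 1341
30–44: 2050 * 0.971 = 1991
45–59: 870 * 0.968 = 842
60–74: 1230 * 0.984 = 1210
75–89: 1640 * 0.976 = 1601
Net migration: 0–14 + 70 → 891; 15–29 − 112 → 1229
→ [891, 1229, 1991, 842, 1210, 1601]
After projecting period 2:
Births: 1229 * 0.173 = 213, 1991 * 0.536 = 1067 → total 1280
15–29: 891 * 0.986 = 879
30–44: 1229 * 0.971 = 1193
45–59: 1991 * 0.968 = 1927
60–74: 842 * 0.984 = 829
75–89: 1210 * 0.976 = 1181
Net migration: 0–14 + 70 → 1350; 15–29 − 112 → 767
→ [1350, 767, 1193, 1927, 829, 1181]

1181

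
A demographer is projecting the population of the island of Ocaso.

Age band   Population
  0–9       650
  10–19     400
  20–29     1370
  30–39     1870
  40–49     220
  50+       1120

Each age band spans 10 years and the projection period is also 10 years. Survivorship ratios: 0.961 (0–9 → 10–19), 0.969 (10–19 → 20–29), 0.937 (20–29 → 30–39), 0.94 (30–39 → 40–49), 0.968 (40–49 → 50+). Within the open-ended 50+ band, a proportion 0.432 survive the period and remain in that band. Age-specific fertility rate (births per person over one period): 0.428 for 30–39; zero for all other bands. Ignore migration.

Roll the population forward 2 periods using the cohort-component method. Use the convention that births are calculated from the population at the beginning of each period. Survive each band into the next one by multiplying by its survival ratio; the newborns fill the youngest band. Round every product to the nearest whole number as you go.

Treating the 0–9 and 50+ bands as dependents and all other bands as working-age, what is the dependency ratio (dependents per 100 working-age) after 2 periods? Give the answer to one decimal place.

(Bands numbered youngest = 1 to oldest = 6.)
After projecting period 1:
Births: 1870 × 0.428 = 800
Band 2: 650 × 0.961 = 625
Band 3: 400 × 0.969 = 388
Band 4: 1370 × 0.937 = 1284
Band 5: 1870 × 0.94 = 1758
Band 6: 220 × 0.968 + 1120 × 0.432 = 213 + 484 = 697
End of period: [800, 625, 388, 1284, 1758, 697]
After projecting period 2:
Births: 1284 × 0.428 = 550
Band 2: 800 × 0.961 = 769
Band 3: 625 × 0.969 = 606
Band 4: 388 × 0.937 = 364
Band 5: 1284 × 0.94 = 1207
Band 6: 1758 × 0.968 + 697 × 0.432 = 1702 + 301 = 2003
End of period: [550, 769, 606, 364, 1207, 2003]
Dependents (band 0–9 + band 50+) = 550 + 2003 = 2553; working-age = 2946; ratio = 2553/2946 × 100 = 86.7

86.7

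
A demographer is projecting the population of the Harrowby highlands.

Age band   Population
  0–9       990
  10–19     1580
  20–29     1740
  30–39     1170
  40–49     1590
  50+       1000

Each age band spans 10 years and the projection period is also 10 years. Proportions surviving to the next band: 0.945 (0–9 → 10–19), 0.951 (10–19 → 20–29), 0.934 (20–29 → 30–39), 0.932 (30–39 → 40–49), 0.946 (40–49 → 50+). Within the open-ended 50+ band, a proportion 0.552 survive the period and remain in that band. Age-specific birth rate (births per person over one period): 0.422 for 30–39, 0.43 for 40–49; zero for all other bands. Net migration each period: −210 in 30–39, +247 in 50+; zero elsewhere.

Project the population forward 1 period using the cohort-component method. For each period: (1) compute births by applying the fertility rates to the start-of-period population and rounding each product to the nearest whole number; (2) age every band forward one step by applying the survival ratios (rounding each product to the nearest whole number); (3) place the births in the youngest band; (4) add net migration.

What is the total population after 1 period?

Period 1.
Births: 1170 * 0.422 = 494, 1590 * 0.43 = 684 → total 1178
10–19: 990 * 0.945 = 936
20–29: 1580 * 0.951 = 1503
30–39: 1740 * 0.934 = 1625
40–49: 1170 * 0.932 = 1090
50+: 1590 * 0.946 + 1000 * 0.552 = 1504 + 552 = 2056
Net migration: 30–39 − 210 → 1415; 50+ + 247 → 2303
Population now: 0–9=1178, 10–19=936, 20–29=1503, 30–39=1415, 40–49=1090, 50+=2303
Total after period 1: 1178 + 936 + 1503 + 1415 + 1090 + 2303 = 8425

8425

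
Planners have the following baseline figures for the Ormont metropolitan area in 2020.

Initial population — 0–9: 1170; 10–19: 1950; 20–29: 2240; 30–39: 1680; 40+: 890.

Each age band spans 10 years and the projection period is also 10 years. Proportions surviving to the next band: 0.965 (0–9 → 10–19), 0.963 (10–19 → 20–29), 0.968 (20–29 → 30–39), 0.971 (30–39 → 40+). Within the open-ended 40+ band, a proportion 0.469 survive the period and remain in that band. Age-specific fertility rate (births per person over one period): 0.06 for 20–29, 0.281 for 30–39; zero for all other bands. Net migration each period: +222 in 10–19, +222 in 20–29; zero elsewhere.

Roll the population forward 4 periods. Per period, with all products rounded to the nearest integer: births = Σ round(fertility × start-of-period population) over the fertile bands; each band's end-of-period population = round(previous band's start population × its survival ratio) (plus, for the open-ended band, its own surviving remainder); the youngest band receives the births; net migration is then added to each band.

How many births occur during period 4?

474

(Groups numbered youngest = 1 to oldest = 5.)
Period 1:
Births: 2240 × 0.06 = 134, 1680 × 0.281 = 472 — total 606
Group 2: 1170 × 0.965 = 1129
Group 3: 1950 × 0.963 = 1878
Group 4: 2240 × 0.968 = 2168
Group 5: 1680 × 0.971 + 890 × 0.469 = 1631 + 417 = 2048
Net migration: Group 2 + 222 → 1351; Group 3 + 222 → 2100
Giving 606 / 1351 / 2100 / 2168 / 2048.
Period 2:
Births: 2100 × 0.06 = 126, 2168 × 0.281 = 609 — total 735
Group 2: 606 × 0.965 = 585
Group 3: 1351 × 0.963 = 1301
Group 4: 2100 × 0.968 = 2033
Group 5: 2168 × 0.971 + 2048 × 0.469 = 2105 + 961 = 3066
Net migration: Group 2 + 222 → 807; Group 3 + 222 → 1523
Giving 735 / 807 / 1523 / 2033 / 3066.
Period 3:
Births: 1523 × 0.06 = 91, 2033 × 0.281 = 571 — total 662
Group 2: 735 × 0.965 = 709
Group 3: 807 × 0.963 = 777
Group 4: 1523 × 0.968 = 1474
Group 5: 2033 × 0.971 + 3066 × 0.469 = 1974 + 1438 = 3412
Net migration: Group 2 + 222 → 931; Group 3 + 222 → 999
Giving 662 / 931 / 999 / 1474 / 3412.
Period 4:
Births: 999 × 0.06 = 60, 1474 × 0.281 = 414 — total 474
Group 2: 662 × 0.965 = 639
Group 3: 931 × 0.963 = 897
Group 4: 999 × 0.968 = 967
Group 5: 1474 × 0.971 + 3412 × 0.469 = 1431 + 1600 = 3031
Net migration: Group 2 + 222 → 861; Group 3 + 222 → 1119
Giving 474 / 861 / 1119 / 967 / 3031.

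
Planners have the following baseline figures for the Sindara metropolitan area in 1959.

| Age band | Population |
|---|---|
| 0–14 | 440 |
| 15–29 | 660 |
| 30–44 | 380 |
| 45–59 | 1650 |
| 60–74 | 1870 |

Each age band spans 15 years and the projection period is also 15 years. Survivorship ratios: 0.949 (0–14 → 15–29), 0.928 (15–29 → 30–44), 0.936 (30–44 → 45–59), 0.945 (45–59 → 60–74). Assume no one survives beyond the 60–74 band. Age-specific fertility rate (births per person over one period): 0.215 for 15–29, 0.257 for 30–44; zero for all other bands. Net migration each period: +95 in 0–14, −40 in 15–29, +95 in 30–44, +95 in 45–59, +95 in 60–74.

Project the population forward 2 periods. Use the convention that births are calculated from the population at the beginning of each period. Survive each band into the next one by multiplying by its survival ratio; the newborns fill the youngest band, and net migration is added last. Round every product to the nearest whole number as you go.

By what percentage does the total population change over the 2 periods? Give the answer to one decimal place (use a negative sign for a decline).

-52.8

(Groups numbered youngest = 1 to oldest = 5.)
[period 1]
Births: 660 * 0.215 = 142  |  380 * 0.257 = 98 → total 240
Group 2: 440 * 0.949 = 418
Group 3: 660 * 0.928 = 612
Group 4: 380 * 0.936 = 356
Group 5: 1650 * 0.945 = 1559
Net migration: Group 1 + 95 → 335; Group 2 − 40 → 378; Group 3 + 95 → 707; Group 4 + 95 → 451; Group 5 + 95 → 1654
End of period: [335, 378, 707, 451, 1654]
[period 2]
Births: 378 * 0.215 = 81  |  707 * 0.257 = 182 → total 263
Group 2: 335 * 0.949 = 318
Group 3: 378 * 0.928 = 351
Group 4: 707 * 0.936 = 662
Group 5: 451 * 0.945 = 426
Net migration: Group 1 + 95 → 358; Group 2 − 40 → 278; Group 3 + 95 → 446; Group 4 + 95 → 757; Group 5 + 95 → 521
End of period: [358, 278, 446, 757, 521]
Total: 5000 → 2360; change = -2640; percentage change = -52.8%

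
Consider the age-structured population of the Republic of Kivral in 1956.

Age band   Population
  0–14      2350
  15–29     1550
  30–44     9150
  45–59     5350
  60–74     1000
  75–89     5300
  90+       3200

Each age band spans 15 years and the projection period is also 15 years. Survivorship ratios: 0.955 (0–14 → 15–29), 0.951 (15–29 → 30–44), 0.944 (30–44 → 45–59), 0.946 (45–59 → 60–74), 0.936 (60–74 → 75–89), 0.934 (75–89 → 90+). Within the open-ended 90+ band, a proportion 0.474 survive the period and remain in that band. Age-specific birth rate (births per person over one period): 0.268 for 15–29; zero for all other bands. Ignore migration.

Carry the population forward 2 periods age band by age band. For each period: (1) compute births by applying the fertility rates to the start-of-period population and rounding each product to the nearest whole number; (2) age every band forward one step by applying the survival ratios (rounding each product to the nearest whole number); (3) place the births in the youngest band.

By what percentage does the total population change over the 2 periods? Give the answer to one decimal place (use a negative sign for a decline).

Call the bands 1 to 7, youngest first.
After projecting period 1:
Births: 1550 * 0.268 = 415
Band 2: 2350 * 0.955 = 2244
Band 3: 1550 * 0.951 = 1474
Band 4: 9150 * 0.944 = 8638
Band 5: 5350 * 0.946 = 5061
Band 6: 1000 * 0.936 = 936
Band 7: 5300 * 0.934 + 3200 * 0.474 = 4950 + 1517 = 6467
Population now: 0–14=415, 15–29=2244, 30–44=1474, 45–59=8638, 60–74=5061, 75–89=936, 90+=6467
After projecting period 2:
Births: 2244 * 0.268 = 601
Band 2: 415 * 0.955 = 396
Band 3: 2244 * 0.951 = 2134
Band 4: 1474 * 0.944 = 1391
Band 5: 8638 * 0.946 = 8172
Band 6: 5061 * 0.936 = 4737
Band 7: 936 * 0.934 + 6467 * 0.474 = 874 + 3065 = 3939
Population now: 0–14=601, 15–29=396, 30–44=2134, 45–59=1391, 60–74=8172, 75–89=4737, 90+=3939
Total: 27900 → 21370; change = -6530; percentage change = -23.4%

-23.4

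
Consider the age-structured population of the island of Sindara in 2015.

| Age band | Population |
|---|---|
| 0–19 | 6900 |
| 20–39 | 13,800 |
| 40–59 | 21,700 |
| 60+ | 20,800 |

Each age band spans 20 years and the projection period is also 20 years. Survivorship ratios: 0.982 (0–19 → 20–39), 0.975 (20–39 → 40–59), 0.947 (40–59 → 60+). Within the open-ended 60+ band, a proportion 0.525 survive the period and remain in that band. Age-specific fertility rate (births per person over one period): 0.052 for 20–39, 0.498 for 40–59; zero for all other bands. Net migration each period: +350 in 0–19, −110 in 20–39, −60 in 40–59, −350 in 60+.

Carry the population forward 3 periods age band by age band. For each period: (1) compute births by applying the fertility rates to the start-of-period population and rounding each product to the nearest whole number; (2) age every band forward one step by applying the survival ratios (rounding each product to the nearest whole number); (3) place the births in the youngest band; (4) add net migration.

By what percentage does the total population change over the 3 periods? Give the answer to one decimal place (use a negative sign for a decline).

-31.5

Period 1:
Births: 13800 × 0.052 = 718, 21700 × 0.498 = 10807 — total 11525
20–39: 6900 × 0.982 = 6776
40–59: 13800 × 0.975 = 13455
60+: 21700 × 0.947 + 20800 × 0.525 = 20550 + 10920 = 31470
Net migration: 0–19 + 350 → 11875; 20–39 − 110 → 6666; 40–59 − 60 → 13395; 60+ − 350 → 31120
Population now: 0–19=11875, 20–39=6666, 40–59=13395, 60+=31120
Period 2:
Births: 6666 × 0.052 = 347, 13395 × 0.498 = 6671 — total 7018
20–39: 11875 × 0.982 = 11661
40–59: 6666 × 0.975 = 6499
60+: 13395 × 0.947 + 31120 × 0.525 = 12685 + 16338 = 29023
Net migration: 0–19 + 350 → 7368; 20–39 − 110 → 11551; 40–59 − 60 → 6439; 60+ − 350 → 28673
Population now: 0–19=7368, 20–39=11551, 40–59=6439, 60+=28673
Period 3:
Births: 11551 × 0.052 = 601, 6439 × 0.498 = 3207 — total 3808
20–39: 7368 × 0.982 = 7235
40–59: 11551 × 0.975 = 11262
60+: 6439 × 0.947 + 28673 × 0.525 = 6098 + 15053 = 21151
Net migration: 0–19 + 350 → 4158; 20–39 − 110 → 7125; 40–59 − 60 → 11202; 60+ − 350 → 20801
Population now: 0–19=4158, 20–39=7125, 40–59=11202, 60+=20801
Total: 63200 → 43286; change = -19914; percentage change = -31.5%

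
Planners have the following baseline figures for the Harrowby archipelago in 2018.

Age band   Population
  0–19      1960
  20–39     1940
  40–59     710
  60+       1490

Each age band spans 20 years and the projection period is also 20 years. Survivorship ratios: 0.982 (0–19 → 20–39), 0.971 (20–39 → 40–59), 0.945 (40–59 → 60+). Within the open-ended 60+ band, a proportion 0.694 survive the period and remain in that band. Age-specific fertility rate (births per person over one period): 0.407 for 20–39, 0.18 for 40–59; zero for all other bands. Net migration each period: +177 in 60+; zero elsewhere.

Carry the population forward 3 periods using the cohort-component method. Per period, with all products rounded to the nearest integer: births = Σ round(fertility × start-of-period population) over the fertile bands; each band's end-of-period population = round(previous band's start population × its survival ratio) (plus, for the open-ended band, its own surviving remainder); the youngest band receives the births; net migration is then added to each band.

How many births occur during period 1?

918

After projecting period 1:
Births: 1940 * 0.407 = 790, 710 * 0.18 = 128 — total 918
20–39: 1960 * 0.982 = 1925
40–59: 1940 * 0.971 = 1884
60+: 710 * 0.945 + 1490 * 0.694 = 671 + 1034 = 1705
Net migration: 60+ + 177 → 1882
Population now: 0–19=918, 20–39=1925, 40–59=1884, 60+=1882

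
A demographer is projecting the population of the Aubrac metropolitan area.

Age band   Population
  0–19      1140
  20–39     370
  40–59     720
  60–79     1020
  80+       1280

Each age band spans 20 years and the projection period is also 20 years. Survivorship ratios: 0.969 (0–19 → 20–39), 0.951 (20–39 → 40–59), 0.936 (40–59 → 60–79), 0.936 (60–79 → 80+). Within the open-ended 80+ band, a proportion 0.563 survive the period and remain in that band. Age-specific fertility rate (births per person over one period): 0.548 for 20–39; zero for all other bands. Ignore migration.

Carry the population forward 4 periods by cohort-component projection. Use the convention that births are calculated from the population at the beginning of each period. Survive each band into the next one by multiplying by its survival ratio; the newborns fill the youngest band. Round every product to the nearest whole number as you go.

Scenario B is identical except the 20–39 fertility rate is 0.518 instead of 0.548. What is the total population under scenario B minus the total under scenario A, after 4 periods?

-87

Call the bands 1 to 5, youngest first.
[period 1]
Births: 370 * 0.548 = 203
Band 2: 1140 * 0.969 = 1105
Band 3: 370 * 0.951 = 352
Band 4: 720 * 0.936 = 674
Band 5: 1020 * 0.936 + 1280 * 0.563 = 955 + 721 = 1676
→ [203, 1105, 352, 674, 1676]
[period 2]
Births: 1105 * 0.548 = 606
Band 2: 203 * 0.969 = 197
Band 3: 1105 * 0.951 = 1051
Band 4: 352 * 0.936 = 329
Band 5: 674 * 0.936 + 1676 * 0.563 = 631 + 944 = 1575
→ [606, 197, 1051, 329, 1575]
[period 3]
Births: 197 * 0.548 = 108
Band 2: 606 * 0.969 = 587
Band 3: 197 * 0.951 = 187
Band 4: 1051 * 0.936 = 984
Band 5: 329 * 0.936 + 1575 * 0.563 = 308 + 887 = 1195
→ [108, 587, 187, 984, 1195]
[period 4]
Births: 587 * 0.548 = 322
Band 2: 108 * 0.969 = 105
Band 3: 587 * 0.951 = 558
Band 4: 187 * 0.936 = 175
Band 5: 984 * 0.936 + 1195 * 0.563 = 921 + 673 = 1594
→ [322, 105, 558, 175, 1594]
Scenario A total after 4 periods: 2754
Scenario B projection —
[period 1]
Births: 370 * 0.518 = 192
Band 2: 1140 * 0.969 = 1105
Band 3: 370 * 0.951 = 352
Band 4: 720 * 0.936 = 674
Band 5: 1020 * 0.936 + 1280 * 0.563 = 955 + 721 = 1676
→ [192, 1105, 352, 674, 1676]
[period 2]
Births: 1105 * 0.518 = 572
Band 2: 192 * 0.969 = 186
Band 3: 1105 * 0.951 = 1051
Band 4: 352 * 0.936 = 329
Band 5: 674 * 0.936 + 1676 * 0.563 = 631 + 944 = 1575
→ [572, 186, 1051, 329, 1575]
[period 3]
Births: 186 * 0.518 = 96
Band 2: 572 * 0.969 = 554
Band 3: 186 * 0.951 = 177
Band 4: 1051 * 0.936 = 984
Band 5: 329 * 0.936 + 1575 * 0.563 = 308 + 887 = 1195
→ [96, 554, 177, 984, 1195]
[period 4]
Births: 554 * 0.518 = 287
Band 2: 96 * 0.969 = 93
Band 3: 554 * 0.951 = 527
Band 4: 177 * 0.936 = 166
Band 5: 984 * 0.936 + 1195 * 0.563 = 921 + 673 = 1594
→ [287, 93, 527, 166, 1594]
Scenario B total after 4 periods: 2667
Difference B − A = 2667 − 2754 = -87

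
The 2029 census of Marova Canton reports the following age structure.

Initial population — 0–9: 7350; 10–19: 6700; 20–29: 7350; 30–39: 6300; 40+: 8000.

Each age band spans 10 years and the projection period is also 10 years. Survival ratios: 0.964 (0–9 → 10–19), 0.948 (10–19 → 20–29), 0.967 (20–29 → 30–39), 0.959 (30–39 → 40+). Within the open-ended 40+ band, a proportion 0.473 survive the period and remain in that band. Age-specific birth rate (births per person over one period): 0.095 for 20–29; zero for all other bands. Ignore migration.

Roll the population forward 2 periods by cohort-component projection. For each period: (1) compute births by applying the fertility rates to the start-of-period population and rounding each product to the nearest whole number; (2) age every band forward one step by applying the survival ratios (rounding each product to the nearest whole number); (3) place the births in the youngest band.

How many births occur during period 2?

(Groups numbered youngest = 1 to oldest = 5.)
— Period 1 —
Births: 7350 × 0.095 = 698
Group 2: 7350 × 0.964 = 7085
Group 3: 6700 × 0.948 = 6352
Group 4: 7350 × 0.967 = 7107
Group 5: 6300 × 0.959 + 8000 × 0.473 = 6042 + 3784 = 9826
Population now: 0–9=698, 10–19=7085, 20–29=6352, 30–39=7107, 40+=9826
— Period 2 —
Births: 6352 × 0.095 = 603
Group 2: 698 × 0.964 = 673
Group 3: 7085 × 0.948 = 6717
Group 4: 6352 × 0.967 = 6142
Group 5: 7107 × 0.959 + 9826 × 0.473 = 6816 + 4648 = 11464
Population now: 0–9=603, 10–19=673, 20–29=6717, 30–39=6142, 40+=11464

603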